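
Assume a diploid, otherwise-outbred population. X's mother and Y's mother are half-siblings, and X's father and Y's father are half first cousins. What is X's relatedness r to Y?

0.078125

Wright's path rule: contributions from independent ancestry routes add.
X and Y are related in two ways: half first cousins through their mothers (r = 1/16) and half second cousins through their fathers (r = 1/64).
r = 1/16 + 1/64 = 5/64 = 0.078125.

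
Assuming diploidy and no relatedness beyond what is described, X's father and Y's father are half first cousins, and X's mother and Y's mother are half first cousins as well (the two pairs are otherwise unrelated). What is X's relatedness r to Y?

0.03125

With two independent routes of shared ancestry, r is the sum of the two contributions.
X and Y are related in two ways: half second cousins through their fathers (r = 1/64) and half second cousins through their mothers (r = 1/64).
r = 1/64 + 1/64 = 1/32 = 0.03125.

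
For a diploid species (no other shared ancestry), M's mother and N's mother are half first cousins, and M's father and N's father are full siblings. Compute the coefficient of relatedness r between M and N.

0.140625

Independent pedigree routes through distinct common ancestors add.
M and N are related in two ways: half second cousins through their mothers (r = 1/64) and first cousins through their fathers (r = 1/8).
r = 1/64 + 1/8 = 0.140625.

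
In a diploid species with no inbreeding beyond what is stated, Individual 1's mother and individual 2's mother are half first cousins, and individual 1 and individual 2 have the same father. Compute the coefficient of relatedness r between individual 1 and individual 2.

Wright's path rule: contributions from independent ancestry routes add.
Individual 1 and individual 2 are related in two ways: half second cousins through their mothers (r = 1/64) and half-sibs through their shared father (r = 1/4).
r = 1/64 + 1/4 = 17/64 = 0.265625.

0.265625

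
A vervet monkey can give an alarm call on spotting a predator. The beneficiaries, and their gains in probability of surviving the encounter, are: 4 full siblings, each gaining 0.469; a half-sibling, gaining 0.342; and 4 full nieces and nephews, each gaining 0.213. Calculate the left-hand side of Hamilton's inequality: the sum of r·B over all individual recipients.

r to a full sibling = 0.5 (full sibs share both parents — two paths of length 2: r = 2·(1/2)^2 = 1/2).
r to a half-sibling = 1/4 (half-sibs share one parent — one path of length 2: r = (1/2)^2 = 1/4).
r to a full niece or nephew = 0.25 (full aunt/uncle↔niece/nephew: two paths of length 3 through the shared grandparent pair: r = 2·(1/2)^3 = 1/4).
Summing one r·B term per recipient: 4·0.5·0.469 + 1·0.25·0.342 + 4·0.25·0.213 = 1.2365.

1.2365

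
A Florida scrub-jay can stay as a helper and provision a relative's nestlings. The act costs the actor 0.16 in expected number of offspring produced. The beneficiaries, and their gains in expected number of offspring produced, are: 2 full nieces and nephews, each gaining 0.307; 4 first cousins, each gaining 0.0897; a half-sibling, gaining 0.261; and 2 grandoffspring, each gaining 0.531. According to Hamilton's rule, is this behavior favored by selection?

Hamilton's rule: the trait is favored when the sum of r·B over every recipient exceeds the actor's cost C.
r to a full niece or nephew = 0.25 (full aunt/uncle↔niece/nephew: two paths of length 3 through the shared grandparent pair: r = 2·(1/2)^3 = 1/4).
r to a first cousin = 1/8 (first cousins share one grandparent pair — two paths of length 4: r = 2·(1/2)^4 = 1/8).
r to a half-sibling = 0.25 (half-sibs share one parent — one path of length 2: r = (1/2)^2 = 1/4).
r to a grandoffspring = 0.25 (two parent–offspring links: r = (1/2)^2 = 1/4).
Summing one r·B term per recipient: 2·0.25·0.307 + 4·0.125·0.0897 + 1·0.25·0.261 + 2·0.25·0.531 = 0.5291.
0.5291 > 0.16: the indirect benefit exceeds the cost.

Yes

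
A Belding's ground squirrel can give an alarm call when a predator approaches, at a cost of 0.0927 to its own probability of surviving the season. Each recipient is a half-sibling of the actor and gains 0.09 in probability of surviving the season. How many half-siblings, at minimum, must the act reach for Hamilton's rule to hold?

r to a half-sibling = 0.25 (half-sibs share one parent — one path of length 2: r = (1/2)^2 = 1/4).
Hamilton's rule: n·r·B > C  ⇒  n > C/(r·B) = 0.0927/(0.25·0.09) = 4.12.
The smallest integer exceeding 4.12 is 5.

5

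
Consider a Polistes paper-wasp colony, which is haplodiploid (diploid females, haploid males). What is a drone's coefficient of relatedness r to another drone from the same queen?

Haploid brothers each carry a random half of the queen's diploid genome, so on average they share half: r = 1/2.

0.5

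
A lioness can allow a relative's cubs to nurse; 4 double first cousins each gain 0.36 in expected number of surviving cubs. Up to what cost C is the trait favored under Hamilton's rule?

0.36

r to a double first cousin = 1/4 (double first cousins share both grandparent pairs — four paths of length 4: r = 4·(1/2)^4 = 1/4).
Hamilton's rule: n·r·B > C, so the trait is favored while C < n·r·B = 4·0.25·0.36 = 0.36.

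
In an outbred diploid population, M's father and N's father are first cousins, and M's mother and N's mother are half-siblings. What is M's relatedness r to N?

Relatedness sums over independent paths through distinct common ancestors.
M and N are related in two ways: second cousins through their fathers (r = 1/32) and half first cousins through their mothers (r = 1/16).
r = 1/32 + 1/16 = 3/32 = 0.09375.

0.09375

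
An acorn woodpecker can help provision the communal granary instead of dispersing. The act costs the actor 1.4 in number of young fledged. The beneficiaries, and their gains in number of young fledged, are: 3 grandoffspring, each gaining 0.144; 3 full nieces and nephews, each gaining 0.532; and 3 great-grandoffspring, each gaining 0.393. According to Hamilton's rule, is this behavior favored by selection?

No

Hamilton's rule: the trait is favored when the sum of r·B over every recipient exceeds the actor's cost C.
r to a grandoffspring = 1/4 (two parent–offspring links: r = (1/2)^2 = 1/4).
r to a full niece or nephew = 1/4 (full aunt/uncle↔niece/nephew: two paths of length 3 through the shared grandparent pair: r = 2·(1/2)^3 = 1/4).
r to a great-grandoffspring = 1/8 (three parent–offspring links: r = (1/2)^3 = 1/8).
Summing one r·B term per recipient: 3·0.25·0.144 + 3·0.25·0.532 + 3·0.125·0.393 = 0.654375.
0.654375 < 1.4: the indirect benefit is less than the cost.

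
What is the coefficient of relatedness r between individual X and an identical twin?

Monozygotic twins share every allele identical by descent: r = 1.

1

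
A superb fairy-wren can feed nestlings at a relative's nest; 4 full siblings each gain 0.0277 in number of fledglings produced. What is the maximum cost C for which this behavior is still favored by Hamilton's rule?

r to a full sibling = 0.5 (full sibs share both parents — two paths of length 2: r = 2·(1/2)^2 = 1/2).
Hamilton's rule: n·r·B > C, so the trait is favored while C < n·r·B = 4·0.5·0.0277 = 0.0554.

0.0554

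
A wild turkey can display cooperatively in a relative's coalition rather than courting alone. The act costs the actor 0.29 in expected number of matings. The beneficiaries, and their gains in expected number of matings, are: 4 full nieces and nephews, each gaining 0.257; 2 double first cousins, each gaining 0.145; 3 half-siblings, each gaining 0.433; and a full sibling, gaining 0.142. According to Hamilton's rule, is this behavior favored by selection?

Yes

Hamilton's rule: the trait is favored when the sum of r·B over every recipient exceeds the actor's cost C.
r to a full niece or nephew = 1/4 (full aunt/uncle↔niece/nephew: two paths of length 3 through the shared grandparent pair: r = 2·(1/2)^3 = 1/4).
r to a double first cousin = 0.25 (double first cousins share both grandparent pairs — four paths of length 4: r = 4·(1/2)^4 = 1/4).
r to a half-sibling = 1/4 (half-sibs share one parent — one path of length 2: r = (1/2)^2 = 1/4).
r to a full sibling = 0.5 (full sibs share both parents — two paths of length 2: r = 2·(1/2)^2 = 1/2).
Summing one r·B term per recipient: 4·0.25·0.257 + 2·0.25·0.145 + 3·0.25·0.433 + 1·0.5·0.142 = 0.72525.
0.72525 > 0.29: the indirect benefit exceeds the cost.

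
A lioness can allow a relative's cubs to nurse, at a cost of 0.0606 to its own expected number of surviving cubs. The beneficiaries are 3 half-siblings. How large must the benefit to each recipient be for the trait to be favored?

r to a half-sibling = 0.25 (half-sibs share one parent — one path of length 2: r = (1/2)^2 = 1/4).
Hamilton's rule with n recipients of equal r: n·r·B > C, so B > C/(n·r) = 0.0606/(3·0.25) = 0.0808.

0.0808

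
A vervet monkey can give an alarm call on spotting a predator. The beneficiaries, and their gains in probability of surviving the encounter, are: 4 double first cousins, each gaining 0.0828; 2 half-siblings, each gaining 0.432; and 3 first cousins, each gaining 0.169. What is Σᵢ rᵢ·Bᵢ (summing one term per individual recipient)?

0.362175

r to a double first cousin = 0.25 (double first cousins share both grandparent pairs — four paths of length 4: r = 4·(1/2)^4 = 1/4).
r to a half-sibling = 0.25 (half-sibs share one parent — one path of length 2: r = (1/2)^2 = 1/4).
r to a first cousin = 1/8 (first cousins share one grandparent pair — two paths of length 4: r = 2·(1/2)^4 = 1/8).
Summing one r·B term per recipient: 4·0.25·0.0828 + 2·0.25·0.432 + 3·0.125·0.169 = 0.362175.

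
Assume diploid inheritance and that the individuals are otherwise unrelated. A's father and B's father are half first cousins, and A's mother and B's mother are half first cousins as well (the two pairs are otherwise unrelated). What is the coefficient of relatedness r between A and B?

0.03125

Relatedness sums over independent paths through distinct common ancestors.
A and B are related in two ways: half second cousins through their fathers (r = 1/64) and half second cousins through their mothers (r = 1/64).
r = 1/64 + 1/64 = 1/32 = 0.03125.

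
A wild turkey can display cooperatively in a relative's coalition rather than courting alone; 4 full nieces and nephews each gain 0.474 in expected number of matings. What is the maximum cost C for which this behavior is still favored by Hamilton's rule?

0.474

r to a full niece or nephew = 0.25 (full aunt/uncle↔niece/nephew: two paths of length 3 through the shared grandparent pair: r = 2·(1/2)^3 = 1/4).
Hamilton's rule: n·r·B > C, so the trait is favored while C < n·r·B = 4·0.25·0.474 = 0.474.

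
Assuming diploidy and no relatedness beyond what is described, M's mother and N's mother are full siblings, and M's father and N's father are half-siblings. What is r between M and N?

Independent pedigree routes through distinct common ancestors add.
M and N are related in two ways: first cousins through their mothers (r = 1/8) and half first cousins through their fathers (r = 1/16).
r = 1/8 + 1/16 = 0.1875.

0.1875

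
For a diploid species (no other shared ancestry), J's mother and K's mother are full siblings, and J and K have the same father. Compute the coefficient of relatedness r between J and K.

0.375

With two independent routes of shared ancestry, r is the sum of the two contributions.
J and K are related in two ways: first cousins through their mothers (r = 1/8) and half-sibs through their shared father (r = 1/4).
r = 1/8 + 1/4 = 3/8 = 0.375.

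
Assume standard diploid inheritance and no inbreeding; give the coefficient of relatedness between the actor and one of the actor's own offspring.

0.5

Each parent–offspring link contributes a factor of 1/2, and independent paths through distinct common ancestors add.
One parent–offspring link: r = (1/2)^1 = 1/2.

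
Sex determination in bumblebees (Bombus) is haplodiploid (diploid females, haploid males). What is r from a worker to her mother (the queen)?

One meiotic link between diploid queen and diploid daughter: r = 1/2.

0.5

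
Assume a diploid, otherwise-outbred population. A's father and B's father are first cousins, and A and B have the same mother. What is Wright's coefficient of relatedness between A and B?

0.28125

Wright's path rule: contributions from independent ancestry routes add.
A and B are related in two ways: second cousins through their fathers (r = 1/32) and half-sibs through their shared mother (r = 1/4).
r = 1/32 + 1/4 = 0.28125.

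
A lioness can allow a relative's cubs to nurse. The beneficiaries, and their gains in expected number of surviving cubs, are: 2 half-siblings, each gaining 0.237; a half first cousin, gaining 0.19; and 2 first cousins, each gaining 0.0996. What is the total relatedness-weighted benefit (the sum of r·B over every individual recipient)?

r to a half-sibling = 1/4 (half-sibs share one parent — one path of length 2: r = (1/2)^2 = 1/4).
r to a half first cousin = 0.0625 (half first cousins share one grandparent — one path of length 4: r = (1/2)^4 = 1/16).
r to a first cousin = 1/8 (first cousins share one grandparent pair — two paths of length 4: r = 2·(1/2)^4 = 1/8).
Summing one r·B term per recipient: 2·0.25·0.237 + 1·0.0625·0.19 + 2·0.125·0.0996 = 0.155275.

0.155275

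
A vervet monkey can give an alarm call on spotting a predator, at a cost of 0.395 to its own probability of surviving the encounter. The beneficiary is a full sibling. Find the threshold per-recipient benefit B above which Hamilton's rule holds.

0.79

r to a full sibling = 0.5 (full sibs share both parents — two paths of length 2: r = 2·(1/2)^2 = 1/2).
Hamilton's rule with n recipients of equal r: n·r·B > C, so B > C/(n·r) = 0.395/(1·0.5) = 0.79.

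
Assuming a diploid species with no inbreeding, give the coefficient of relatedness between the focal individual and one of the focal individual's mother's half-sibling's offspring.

Each parent–offspring link contributes a factor of 1/2, and independent paths through distinct common ancestors add.
Half first cousins share one grandparent — one path of length 4: r = (1/2)^4 = 1/16.

0.0625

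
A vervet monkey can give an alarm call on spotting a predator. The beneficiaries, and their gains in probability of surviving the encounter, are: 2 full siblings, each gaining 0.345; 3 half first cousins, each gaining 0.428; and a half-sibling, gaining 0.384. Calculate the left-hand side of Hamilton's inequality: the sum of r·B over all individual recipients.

0.52125

r to a full sibling = 1/2 (full sibs share both parents — two paths of length 2: r = 2·(1/2)^2 = 1/2).
r to a half first cousin = 1/16 (half first cousins share one grandparent — one path of length 4: r = (1/2)^4 = 1/16).
r to a half-sibling = 0.25 (half-sibs share one parent — one path of length 2: r = (1/2)^2 = 1/4).
Summing one r·B term per recipient: 2·0.5·0.345 + 3·0.0625·0.428 + 1·0.25·0.384 = 0.52125.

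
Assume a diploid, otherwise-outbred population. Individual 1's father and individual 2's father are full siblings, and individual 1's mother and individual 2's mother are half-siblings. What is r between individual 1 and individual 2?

0.1875

With two independent routes of shared ancestry, r is the sum of the two contributions.
Individual 1 and individual 2 are related in two ways: first cousins through their fathers (r = 1/8) and half first cousins through their mothers (r = 1/16).
r = 1/8 + 1/16 = 3/16 = 0.1875.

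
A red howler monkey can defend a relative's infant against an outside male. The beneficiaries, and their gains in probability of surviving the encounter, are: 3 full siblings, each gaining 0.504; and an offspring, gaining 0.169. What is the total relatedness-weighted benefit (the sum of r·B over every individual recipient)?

0.8405

r to a full sibling = 1/2 (full sibs share both parents — two paths of length 2: r = 2·(1/2)^2 = 1/2).
r to an offspring = 1/2 (one parent–offspring link: r = (1/2)^1 = 1/2).
Summing one r·B term per recipient: 3·0.5·0.504 + 1·0.5·0.169 = 0.8405.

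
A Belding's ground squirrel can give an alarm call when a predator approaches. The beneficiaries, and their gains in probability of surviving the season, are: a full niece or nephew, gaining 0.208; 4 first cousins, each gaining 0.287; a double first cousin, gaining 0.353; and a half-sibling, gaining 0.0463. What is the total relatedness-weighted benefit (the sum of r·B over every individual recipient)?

0.295325

r to a full niece or nephew = 1/4 (full aunt/uncle↔niece/nephew: two paths of length 3 through the shared grandparent pair: r = 2·(1/2)^3 = 1/4).
r to a first cousin = 0.125 (first cousins share one grandparent pair — two paths of length 4: r = 2·(1/2)^4 = 1/8).
r to a double first cousin = 0.25 (double first cousins share both grandparent pairs — four paths of length 4: r = 4·(1/2)^4 = 1/4).
r to a half-sibling = 0.25 (half-sibs share one parent — one path of length 2: r = (1/2)^2 = 1/4).
Summing one r·B term per recipient: 1·0.25·0.208 + 4·0.125·0.287 + 1·0.25·0.353 + 1·0.25·0.0463 = 0.295325.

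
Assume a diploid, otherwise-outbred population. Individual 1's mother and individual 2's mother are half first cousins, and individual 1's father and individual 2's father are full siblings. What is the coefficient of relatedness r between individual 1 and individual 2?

0.140625

With two independent routes of shared ancestry, r is the sum of the two contributions.
Individual 1 and individual 2 are related in two ways: half second cousins through their mothers (r = 1/64) and first cousins through their fathers (r = 1/8).
r = 1/64 + 1/8 = 0.140625.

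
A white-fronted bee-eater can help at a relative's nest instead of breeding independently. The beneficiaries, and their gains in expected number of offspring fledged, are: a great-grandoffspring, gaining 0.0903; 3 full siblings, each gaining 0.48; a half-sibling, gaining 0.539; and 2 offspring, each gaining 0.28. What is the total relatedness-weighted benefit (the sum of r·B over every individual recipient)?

r to a great-grandoffspring = 0.125 (three parent–offspring links: r = (1/2)^3 = 1/8).
r to a full sibling = 1/2 (full sibs share both parents — two paths of length 2: r = 2·(1/2)^2 = 1/2).
r to a half-sibling = 1/4 (half-sibs share one parent — one path of length 2: r = (1/2)^2 = 1/4).
r to an offspring = 1/2 (one parent–offspring link: r = (1/2)^1 = 1/2).
Summing one r·B term per recipient: 1·0.125·0.0903 + 3·0.5·0.48 + 1·0.25·0.539 + 2·0.5·0.28 = 1.1460375.

1.1460375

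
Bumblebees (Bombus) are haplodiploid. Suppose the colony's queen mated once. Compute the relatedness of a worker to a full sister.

0.75

Haplodiploid full sisters inherit their father's entire haploid genome identically (contributing 1/2) and on average half of their mother's contribution (1/2 · 1/2 = 1/4); r = 1/2 + 1/4 = 3/4.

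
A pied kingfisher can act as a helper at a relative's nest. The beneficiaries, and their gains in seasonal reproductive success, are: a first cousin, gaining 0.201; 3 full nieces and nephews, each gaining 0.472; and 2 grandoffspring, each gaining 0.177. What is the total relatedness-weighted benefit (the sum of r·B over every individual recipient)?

0.467625

r to a first cousin = 0.125 (first cousins share one grandparent pair — two paths of length 4: r = 2·(1/2)^4 = 1/8).
r to a full niece or nephew = 1/4 (full aunt/uncle↔niece/nephew: two paths of length 3 through the shared grandparent pair: r = 2·(1/2)^3 = 1/4).
r to a grandoffspring = 0.25 (two parent–offspring links: r = (1/2)^2 = 1/4).
Summing one r·B term per recipient: 1·0.125·0.201 + 3·0.25·0.472 + 2·0.25·0.177 = 0.467625.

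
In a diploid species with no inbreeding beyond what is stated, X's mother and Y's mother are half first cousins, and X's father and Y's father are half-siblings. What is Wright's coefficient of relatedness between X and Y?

Independent pedigree routes through distinct common ancestors add.
X and Y are related in two ways: half second cousins through their mothers (r = 1/64) and half first cousins through their fathers (r = 1/16).
r = 1/64 + 1/16 = 5/64 = 0.078125.

0.078125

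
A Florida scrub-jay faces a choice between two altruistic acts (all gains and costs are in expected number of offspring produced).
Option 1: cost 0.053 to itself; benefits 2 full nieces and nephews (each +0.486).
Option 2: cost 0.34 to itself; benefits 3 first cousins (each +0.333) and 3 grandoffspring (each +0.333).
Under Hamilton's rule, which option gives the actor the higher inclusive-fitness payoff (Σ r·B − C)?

Option 1: r to a full niece or nephew = 0.25.
Option 1: Σ r·B − C = (2·0.25·0.486) − 0.053 = 0.19.
Option 2: r to a first cousin = 0.125.
Option 2: r to a grandoffspring = 0.25.
Option 2: Σ r·B − C = (3·0.125·0.333 + 3·0.25·0.333) − 0.34 = 0.034625.
Option 1 has the higher net inclusive-fitness payoff.

Option 1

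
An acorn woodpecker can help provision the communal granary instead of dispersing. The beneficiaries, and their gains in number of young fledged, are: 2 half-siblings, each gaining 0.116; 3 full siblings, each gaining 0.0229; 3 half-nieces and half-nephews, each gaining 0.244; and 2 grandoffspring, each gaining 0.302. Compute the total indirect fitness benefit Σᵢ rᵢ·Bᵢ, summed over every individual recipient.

0.33485

r to a half-sibling = 0.25 (half-sibs share one parent — one path of length 2: r = (1/2)^2 = 1/4).
r to a full sibling = 1/2 (full sibs share both parents — two paths of length 2: r = 2·(1/2)^2 = 1/2).
r to a half-niece or half-nephew = 0.125 (half-aunt/uncle↔niece/nephew: one path of length 3: r = (1/2)^3 = 1/8).
r to a grandoffspring = 1/4 (two parent–offspring links: r = (1/2)^2 = 1/4).
Summing one r·B term per recipient: 2·0.25·0.116 + 3·0.5·0.0229 + 3·0.125·0.244 + 2·0.25·0.302 = 0.33485.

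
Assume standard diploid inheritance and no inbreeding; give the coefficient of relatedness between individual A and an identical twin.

1

Each parent–offspring link contributes a factor of 1/2, and independent paths through distinct common ancestors add.
Monozygotic twins share every allele identical by descent: r = 1.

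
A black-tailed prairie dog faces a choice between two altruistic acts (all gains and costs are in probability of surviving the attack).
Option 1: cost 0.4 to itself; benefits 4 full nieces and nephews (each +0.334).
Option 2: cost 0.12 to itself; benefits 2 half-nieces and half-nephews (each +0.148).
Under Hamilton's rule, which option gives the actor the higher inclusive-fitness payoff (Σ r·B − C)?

Option 1: r to a full niece or nephew = 0.25.
Option 1: Σ r·B − C = (4·0.25·0.334) − 0.4 = -0.066.
Option 2: r to a half-niece or half-nephew = 0.125.
Option 2: Σ r·B − C = (2·0.125·0.148) − 0.12 = -0.083.
Option 1 has the higher net inclusive-fitness payoff.

Option 1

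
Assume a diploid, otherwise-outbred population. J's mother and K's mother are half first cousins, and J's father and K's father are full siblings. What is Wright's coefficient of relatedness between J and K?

0.140625

Wright's path rule: contributions from independent ancestry routes add.
J and K are related in two ways: half second cousins through their mothers (r = 1/64) and first cousins through their fathers (r = 1/8).
r = 1/64 + 1/8 = 0.140625.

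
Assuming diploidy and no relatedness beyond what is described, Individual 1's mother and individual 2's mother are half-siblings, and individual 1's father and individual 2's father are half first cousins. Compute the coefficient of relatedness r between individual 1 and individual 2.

0.078125

Wright's path rule: contributions from independent ancestry routes add.
Individual 1 and individual 2 are related in two ways: half first cousins through their mothers (r = 1/16) and half second cousins through their fathers (r = 1/64).
r = 1/16 + 1/64 = 0.078125.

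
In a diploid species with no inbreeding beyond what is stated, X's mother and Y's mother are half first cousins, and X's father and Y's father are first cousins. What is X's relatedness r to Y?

Wright's path rule: contributions from independent ancestry routes add.
X and Y are related in two ways: half second cousins through their mothers (r = 1/64) and second cousins through their fathers (r = 1/32).
r = 1/64 + 1/32 = 3/64 = 0.046875.

0.046875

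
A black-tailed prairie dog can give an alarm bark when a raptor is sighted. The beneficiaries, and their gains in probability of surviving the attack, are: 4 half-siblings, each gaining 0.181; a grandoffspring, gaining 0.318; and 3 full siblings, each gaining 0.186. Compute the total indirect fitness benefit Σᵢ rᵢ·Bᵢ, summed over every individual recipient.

r to a half-sibling = 1/4 (half-sibs share one parent — one path of length 2: r = (1/2)^2 = 1/4).
r to a grandoffspring = 1/4 (two parent–offspring links: r = (1/2)^2 = 1/4).
r to a full sibling = 0.5 (full sibs share both parents — two paths of length 2: r = 2·(1/2)^2 = 1/2).
Summing one r·B term per recipient: 4·0.25·0.181 + 1·0.25·0.318 + 3·0.5·0.186 = 0.5395.

0.5395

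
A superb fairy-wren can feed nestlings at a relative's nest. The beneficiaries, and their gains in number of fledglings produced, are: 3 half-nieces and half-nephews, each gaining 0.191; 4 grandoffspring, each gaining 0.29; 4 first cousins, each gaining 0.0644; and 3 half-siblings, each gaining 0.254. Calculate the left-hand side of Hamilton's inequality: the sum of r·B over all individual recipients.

r to a half-niece or half-nephew = 0.125 (half-aunt/uncle↔niece/nephew: one path of length 3: r = (1/2)^3 = 1/8).
r to a grandoffspring = 0.25 (two parent–offspring links: r = (1/2)^2 = 1/4).
r to a first cousin = 0.125 (first cousins share one grandparent pair — two paths of length 4: r = 2·(1/2)^4 = 1/8).
r to a half-sibling = 1/4 (half-sibs share one parent — one path of length 2: r = (1/2)^2 = 1/4).
Summing one r·B term per recipient: 3·0.125·0.191 + 4·0.25·0.29 + 4·0.125·0.0644 + 3·0.25·0.254 = 0.584325.

0.584325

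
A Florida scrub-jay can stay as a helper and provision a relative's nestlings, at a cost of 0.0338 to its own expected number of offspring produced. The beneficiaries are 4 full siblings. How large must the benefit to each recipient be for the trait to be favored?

0.0169

r to a full sibling = 0.5 (full sibs share both parents — two paths of length 2: r = 2·(1/2)^2 = 1/2).
Hamilton's rule with n recipients of equal r: n·r·B > C, so B > C/(n·r) = 0.0338/(4·0.5) = 0.0169.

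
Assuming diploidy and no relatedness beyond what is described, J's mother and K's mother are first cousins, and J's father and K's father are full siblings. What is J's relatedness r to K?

Relatedness sums over independent paths through distinct common ancestors.
J and K are related in two ways: second cousins through their mothers (r = 1/32) and first cousins through their fathers (r = 1/8).
r = 1/32 + 1/8 = 5/32 = 0.15625.

0.15625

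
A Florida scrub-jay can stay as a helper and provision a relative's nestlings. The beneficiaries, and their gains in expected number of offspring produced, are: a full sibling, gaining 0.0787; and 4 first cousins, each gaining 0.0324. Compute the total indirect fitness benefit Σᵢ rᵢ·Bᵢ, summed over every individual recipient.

0.05555

r to a full sibling = 0.5 (full sibs share both parents — two paths of length 2: r = 2·(1/2)^2 = 1/2).
r to a first cousin = 0.125 (first cousins share one grandparent pair — two paths of length 4: r = 2·(1/2)^4 = 1/8).
Summing one r·B term per recipient: 1·0.5·0.0787 + 4·0.125·0.0324 = 0.05555.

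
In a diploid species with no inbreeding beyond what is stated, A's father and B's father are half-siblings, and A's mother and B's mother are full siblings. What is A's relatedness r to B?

Wright's path rule: contributions from independent ancestry routes add.
A and B are related in two ways: half first cousins through their fathers (r = 1/16) and first cousins through their mothers (r = 1/8).
r = 1/16 + 1/8 = 3/16 = 0.1875.

0.1875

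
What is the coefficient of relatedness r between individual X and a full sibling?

0.5

Each parent–offspring link contributes a factor of 1/2, and independent paths through distinct common ancestors add.
Full sibs share both parents — two paths of length 2: r = 2·(1/2)^2 = 1/2.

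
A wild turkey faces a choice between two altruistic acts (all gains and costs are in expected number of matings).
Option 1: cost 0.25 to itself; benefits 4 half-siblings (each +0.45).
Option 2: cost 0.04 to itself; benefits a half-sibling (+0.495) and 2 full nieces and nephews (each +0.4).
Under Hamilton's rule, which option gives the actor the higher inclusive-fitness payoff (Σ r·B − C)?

Option 1: r to a half-sibling = 0.25.
Option 1: Σ r·B − C = (4·0.25·0.45) − 0.25 = 0.2.
Option 2: r to a half-sibling = 0.25.
Option 2: r to a full niece or nephew = 0.25.
Option 2: Σ r·B − C = (1·0.25·0.495 + 2·0.25·0.4) − 0.04 = 0.28375.
Option 2 has the higher net inclusive-fitness payoff.

Option 2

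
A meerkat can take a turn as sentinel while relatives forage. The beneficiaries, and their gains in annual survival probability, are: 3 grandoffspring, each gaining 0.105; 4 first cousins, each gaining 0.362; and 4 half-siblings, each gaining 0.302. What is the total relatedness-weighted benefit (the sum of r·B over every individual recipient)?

0.56175

r to a grandoffspring = 1/4 (two parent–offspring links: r = (1/2)^2 = 1/4).
r to a first cousin = 0.125 (first cousins share one grandparent pair — two paths of length 4: r = 2·(1/2)^4 = 1/8).
r to a half-sibling = 0.25 (half-sibs share one parent — one path of length 2: r = (1/2)^2 = 1/4).
Summing one r·B term per recipient: 3·0.25·0.105 + 4·0.125·0.362 + 4·0.25·0.302 = 0.56175.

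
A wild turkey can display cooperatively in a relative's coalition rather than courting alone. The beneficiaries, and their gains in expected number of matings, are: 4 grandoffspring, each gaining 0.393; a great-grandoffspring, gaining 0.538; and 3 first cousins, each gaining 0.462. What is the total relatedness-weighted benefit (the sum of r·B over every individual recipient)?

0.6335

r to a grandoffspring = 0.25 (two parent–offspring links: r = (1/2)^2 = 1/4).
r to a great-grandoffspring = 0.125 (three parent–offspring links: r = (1/2)^3 = 1/8).
r to a first cousin = 1/8 (first cousins share one grandparent pair — two paths of length 4: r = 2·(1/2)^4 = 1/8).
Summing one r·B term per recipient: 4·0.25·0.393 + 1·0.125·0.538 + 3·0.125·0.462 = 0.6335.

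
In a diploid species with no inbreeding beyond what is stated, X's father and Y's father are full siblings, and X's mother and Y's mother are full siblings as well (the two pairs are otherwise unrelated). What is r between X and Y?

0.25

Relatedness sums over independent paths through distinct common ancestors.
X and Y are related in two ways: first cousins through their fathers (r = 1/8) and first cousins through their mothers (r = 1/8) — i.e. double first cousins.
r = 1/8 + 1/8 = 0.25.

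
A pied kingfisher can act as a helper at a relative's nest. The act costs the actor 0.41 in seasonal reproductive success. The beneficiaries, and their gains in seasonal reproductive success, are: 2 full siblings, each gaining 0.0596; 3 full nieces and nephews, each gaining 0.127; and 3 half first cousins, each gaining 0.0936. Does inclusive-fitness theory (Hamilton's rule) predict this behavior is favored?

No

Hamilton's rule: the trait is favored when the sum of r·B over every recipient exceeds the actor's cost C.
r to a full sibling = 1/2 (full sibs share both parents — two paths of length 2: r = 2·(1/2)^2 = 1/2).
r to a full niece or nephew = 1/4 (full aunt/uncle↔niece/nephew: two paths of length 3 through the shared grandparent pair: r = 2·(1/2)^3 = 1/4).
r to a half first cousin = 0.0625 (half first cousins share one grandparent — one path of length 4: r = (1/2)^4 = 1/16).
Summing one r·B term per recipient: 2·0.5·0.0596 + 3·0.25·0.127 + 3·0.0625·0.0936 = 0.1724.
0.1724 < 0.41: the indirect benefit is less than the cost.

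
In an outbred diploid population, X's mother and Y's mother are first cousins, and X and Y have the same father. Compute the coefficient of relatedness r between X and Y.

0.28125

Independent pedigree routes through distinct common ancestors add.
X and Y are related in two ways: second cousins through their mothers (r = 1/32) and half-sibs through their shared father (r = 1/4).
r = 1/32 + 1/4 = 9/32 = 0.28125.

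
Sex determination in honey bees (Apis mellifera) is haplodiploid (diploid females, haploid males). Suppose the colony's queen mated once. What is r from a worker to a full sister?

0.75

Haplodiploid full sisters inherit their father's entire haploid genome identically (contributing 1/2) and on average half of their mother's contribution (1/2 · 1/2 = 1/4); r = 1/2 + 1/4 = 3/4.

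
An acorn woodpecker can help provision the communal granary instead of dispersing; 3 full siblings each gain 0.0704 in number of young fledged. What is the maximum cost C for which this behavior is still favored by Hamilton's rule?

0.1056

r to a full sibling = 0.5 (full sibs share both parents — two paths of length 2: r = 2·(1/2)^2 = 1/2).
Hamilton's rule: n·r·B > C, so the trait is favored while C < n·r·B = 3·0.5·0.0704 = 0.1056.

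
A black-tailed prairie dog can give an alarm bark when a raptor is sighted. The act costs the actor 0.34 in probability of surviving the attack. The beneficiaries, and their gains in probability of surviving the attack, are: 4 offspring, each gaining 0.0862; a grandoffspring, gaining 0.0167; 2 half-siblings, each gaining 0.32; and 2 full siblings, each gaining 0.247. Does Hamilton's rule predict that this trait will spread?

Yes

Hamilton's rule: the trait is favored when the sum of r·B over every recipient exceeds the actor's cost C.
r to an offspring = 1/2 (one parent–offspring link: r = (1/2)^1 = 1/2).
r to a grandoffspring = 1/4 (two parent–offspring links: r = (1/2)^2 = 1/4).
r to a half-sibling = 0.25 (half-sibs share one parent — one path of length 2: r = (1/2)^2 = 1/4).
r to a full sibling = 0.5 (full sibs share both parents — two paths of length 2: r = 2·(1/2)^2 = 1/2).
Summing one r·B term per recipient: 4·0.5·0.0862 + 1·0.25·0.0167 + 2·0.25·0.32 + 2·0.5·0.247 = 0.583575.
0.583575 > 0.34: the indirect benefit exceeds the cost.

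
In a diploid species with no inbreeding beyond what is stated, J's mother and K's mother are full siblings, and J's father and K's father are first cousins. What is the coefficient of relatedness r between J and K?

Independent pedigree routes through distinct common ancestors add.
J and K are related in two ways: first cousins through their mothers (r = 1/8) and second cousins through their fathers (r = 1/32).
r = 1/8 + 1/32 = 5/32 = 0.15625.

0.15625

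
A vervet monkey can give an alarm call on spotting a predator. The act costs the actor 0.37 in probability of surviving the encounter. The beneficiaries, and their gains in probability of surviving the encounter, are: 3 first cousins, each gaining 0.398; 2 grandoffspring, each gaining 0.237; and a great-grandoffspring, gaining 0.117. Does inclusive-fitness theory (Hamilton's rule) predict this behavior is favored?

Hamilton's rule: the trait is favored when the sum of r·B over every recipient exceeds the actor's cost C.
r to a first cousin = 1/8 (first cousins share one grandparent pair — two paths of length 4: r = 2·(1/2)^4 = 1/8).
r to a grandoffspring = 1/4 (two parent–offspring links: r = (1/2)^2 = 1/4).
r to a great-grandoffspring = 1/8 (three parent–offspring links: r = (1/2)^3 = 1/8).
Summing one r·B term per recipient: 3·0.125·0.398 + 2·0.25·0.237 + 1·0.125·0.117 = 0.282375.
0.282375 < 0.37: the indirect benefit is less than the cost.

No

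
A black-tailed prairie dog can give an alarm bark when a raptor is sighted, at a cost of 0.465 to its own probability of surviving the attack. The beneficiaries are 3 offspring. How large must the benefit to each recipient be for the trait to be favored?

r to an offspring = 0.5 (one parent–offspring link: r = (1/2)^1 = 1/2).
Hamilton's rule with n recipients of equal r: n·r·B > C, so B > C/(n·r) = 0.465/(3·0.5) = 0.31.

0.31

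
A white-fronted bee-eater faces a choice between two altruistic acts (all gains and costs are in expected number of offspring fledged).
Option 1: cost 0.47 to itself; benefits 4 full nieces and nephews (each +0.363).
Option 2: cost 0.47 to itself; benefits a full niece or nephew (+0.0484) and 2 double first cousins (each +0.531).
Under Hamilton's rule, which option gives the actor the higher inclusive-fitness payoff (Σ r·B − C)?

Option 1: r to a full niece or nephew = 0.25.
Option 1: Σ r·B − C = (4·0.25·0.363) − 0.47 = -0.107.
Option 2: r to a full niece or nephew = 0.25.
Option 2: r to a double first cousin = 0.25.
Option 2: Σ r·B − C = (1·0.25·0.0484 + 2·0.25·0.531) − 0.47 = -0.1924.
Option 1 has the higher net inclusive-fitness payoff.

Option 1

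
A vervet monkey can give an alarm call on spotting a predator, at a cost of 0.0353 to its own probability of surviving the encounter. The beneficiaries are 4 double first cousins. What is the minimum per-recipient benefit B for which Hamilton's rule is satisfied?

0.0353

r to a double first cousin = 0.25 (double first cousins share both grandparent pairs — four paths of length 4: r = 4·(1/2)^4 = 1/4).
Hamilton's rule with n recipients of equal r: n·r·B > C, so B > C/(n·r) = 0.0353/(4·0.25) = 0.0353.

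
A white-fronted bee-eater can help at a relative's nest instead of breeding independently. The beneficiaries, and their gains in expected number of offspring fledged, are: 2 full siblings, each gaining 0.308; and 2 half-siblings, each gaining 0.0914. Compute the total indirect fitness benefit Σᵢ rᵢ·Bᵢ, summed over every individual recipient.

0.3537

r to a full sibling = 1/2 (full sibs share both parents — two paths of length 2: r = 2·(1/2)^2 = 1/2).
r to a half-sibling = 0.25 (half-sibs share one parent — one path of length 2: r = (1/2)^2 = 1/4).
Summing one r·B term per recipient: 2·0.5·0.308 + 2·0.25·0.0914 = 0.3537.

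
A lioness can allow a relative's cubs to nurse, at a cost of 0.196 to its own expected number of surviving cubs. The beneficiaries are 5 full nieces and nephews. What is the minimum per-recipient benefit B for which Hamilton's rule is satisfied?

r to a full niece or nephew = 0.25 (full aunt/uncle↔niece/nephew: two paths of length 3 through the shared grandparent pair: r = 2·(1/2)^3 = 1/4).
Hamilton's rule with n recipients of equal r: n·r·B > C, so B > C/(n·r) = 0.196/(5·0.25) = 0.1568.

0.1568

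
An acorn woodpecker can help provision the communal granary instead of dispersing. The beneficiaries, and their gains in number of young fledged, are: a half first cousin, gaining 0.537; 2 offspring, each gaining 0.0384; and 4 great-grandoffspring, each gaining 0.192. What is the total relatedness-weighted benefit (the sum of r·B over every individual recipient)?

r to a half first cousin = 0.0625 (half first cousins share one grandparent — one path of length 4: r = (1/2)^4 = 1/16).
r to an offspring = 1/2 (one parent–offspring link: r = (1/2)^1 = 1/2).
r to a great-grandoffspring = 1/8 (three parent–offspring links: r = (1/2)^3 = 1/8).
Summing one r·B term per recipient: 1·0.0625·0.537 + 2·0.5·0.0384 + 4·0.125·0.192 = 0.1679625.

0.1679625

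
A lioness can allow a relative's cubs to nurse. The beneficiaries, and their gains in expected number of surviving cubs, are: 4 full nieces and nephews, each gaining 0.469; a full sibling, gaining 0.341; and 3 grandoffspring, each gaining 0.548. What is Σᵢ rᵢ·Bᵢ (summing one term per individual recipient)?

r to a full niece or nephew = 1/4 (full aunt/uncle↔niece/nephew: two paths of length 3 through the shared grandparent pair: r = 2·(1/2)^3 = 1/4).
r to a full sibling = 1/2 (full sibs share both parents — two paths of length 2: r = 2·(1/2)^2 = 1/2).
r to a grandoffspring = 0.25 (two parent–offspring links: r = (1/2)^2 = 1/4).
Summing one r·B term per recipient: 4·0.25·0.469 + 1·0.5·0.341 + 3·0.25·0.548 = 1.0505.

1.0505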